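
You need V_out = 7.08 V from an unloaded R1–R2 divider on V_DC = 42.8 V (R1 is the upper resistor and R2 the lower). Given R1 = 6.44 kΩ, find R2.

V_out/V_DC = R2/(R1+R2) = 0.1654.
So R2 = R1 · V_out/(V_DC − V_out) = 6.44 × 7.08/(42.8 − 7.08) = 6.44 × 0.1982 = 1.276 kΩ.

R2 ≈ 1.28 kΩ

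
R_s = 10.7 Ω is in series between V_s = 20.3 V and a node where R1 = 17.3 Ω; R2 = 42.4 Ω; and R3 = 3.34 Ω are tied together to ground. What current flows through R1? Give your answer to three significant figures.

I ≈ 0.231 A

Combine the parallel branches: R_p = (1/17.3 + 1/42.4 + 1/3.34)⁻¹ = 2.626 Ω.
V_A by voltage divider: V_A = 20.3 × 2.626/(10.7 + 2.626) = 4.000 V.
Branch current I = V_A/R1 = 4.000/17.3 = 0.2312 A.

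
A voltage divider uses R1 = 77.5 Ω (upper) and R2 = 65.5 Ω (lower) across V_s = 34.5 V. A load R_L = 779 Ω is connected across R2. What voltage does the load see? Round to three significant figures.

V_out ≈ 15.1 V

The load sits in parallel with R2, giving an effective lower resistance R2' = R2·R_L/(R2+R_L) = 60.42 Ω.
Then V_out = V_s · R2'/(R1 + R2') = 34.5 × 60.42/137.9 = 15.11 V.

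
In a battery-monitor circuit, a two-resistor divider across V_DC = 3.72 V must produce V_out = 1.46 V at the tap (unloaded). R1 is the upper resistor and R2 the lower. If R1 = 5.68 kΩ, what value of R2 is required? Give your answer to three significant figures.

R2 ≈ 3.67 kΩ

Required fraction k = V_out/V_DC = 0.3925.
R2 = R1 · 0.3925/(1 − 0.3925) = 3.669 kΩ.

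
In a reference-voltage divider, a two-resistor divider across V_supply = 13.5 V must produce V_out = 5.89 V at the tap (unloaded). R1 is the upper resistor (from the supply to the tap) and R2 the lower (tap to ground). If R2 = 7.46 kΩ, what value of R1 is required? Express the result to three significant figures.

Required fraction k = V_out/V_supply = 0.4363.
R1 = R2·(1/k − 1) = 7.46 × 1.292 = 9.638 kΩ.

R1 ≈ 9.64 kΩ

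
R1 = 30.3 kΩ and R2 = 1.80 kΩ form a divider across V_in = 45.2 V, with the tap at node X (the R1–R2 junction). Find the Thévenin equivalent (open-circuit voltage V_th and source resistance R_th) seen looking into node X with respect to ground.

With X open, the divider is unloaded: V_th = 45.2 × 1.80/32.10 = 2.535 V.
Zeroing V_in shorts the top of R1 to ground, so R_th = R1 ‖ R2 = 1.699 kΩ.

V_th ≈ 2.53 V, R_th ≈ 1.70 kΩ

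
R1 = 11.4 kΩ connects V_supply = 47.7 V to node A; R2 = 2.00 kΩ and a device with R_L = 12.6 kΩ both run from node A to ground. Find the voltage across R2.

V_out ≈ 6.27 V

First combine the lower leg with the load: R2 ‖ R_L = 1.726 kΩ.
Voltage divider with the loaded lower leg: V_out = 47.7 × 1.726/(11.4 + 1.726) = 47.7 × 0.1315 = 6.272 V.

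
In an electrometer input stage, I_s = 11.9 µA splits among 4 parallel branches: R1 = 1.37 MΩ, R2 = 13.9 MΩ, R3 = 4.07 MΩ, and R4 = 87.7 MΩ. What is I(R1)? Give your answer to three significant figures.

I ≈ 8.20 µA

Conductances: ΣG = 1/1.37 + 1/13.9 + 1/4.07 + 1/87.7 = 1.059 (1/MΩ).
By the current-divider rule, I = I_s · G_k/ΣG = 11.9 × 0.6893 = 8.202 µA.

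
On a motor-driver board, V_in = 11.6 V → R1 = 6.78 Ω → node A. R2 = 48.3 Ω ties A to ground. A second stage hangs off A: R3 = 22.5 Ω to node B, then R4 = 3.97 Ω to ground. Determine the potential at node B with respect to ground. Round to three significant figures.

V_B ≈ 1.25 V

Looking into the second stage from A: R3 + R4 = 26.47 Ω appears in parallel with R2.
Effective lower resistance at A: R2 ‖ 26.47 = 17.10 Ω.
V_A = 11.6 × 17.10/(6.78 + 17.10) = 8.306 V.
V_B = V_A × 0.1500 = 1.246 V.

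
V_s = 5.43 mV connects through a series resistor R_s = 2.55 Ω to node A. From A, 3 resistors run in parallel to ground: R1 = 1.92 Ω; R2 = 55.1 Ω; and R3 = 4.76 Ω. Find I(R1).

I ≈ 0.972 mA

Parallel bank: R_p = 1/(1/1.92 + 1/55.1 + 1/4.76) = 1.335 Ω.
Node voltage V_A = V_s · R_p/(R_s + R_p) = 5.43 × 0.3436 = 1.866 mV.
Branch current I = V_A/R1 = 1.866/1.92 = 0.9718 mA.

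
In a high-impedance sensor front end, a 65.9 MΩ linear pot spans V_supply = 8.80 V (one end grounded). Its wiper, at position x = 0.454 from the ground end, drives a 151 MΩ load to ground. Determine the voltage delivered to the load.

The pot divides into 35.98 MΩ above the wiper and 29.92 MΩ below.
Lower segment in parallel with the load: 29.92 ‖ 151 = 24.97 MΩ.
V_out = 8.80 × 24.97/(35.98 + 24.97) = 3.605 V.

V_out ≈ 3.61 V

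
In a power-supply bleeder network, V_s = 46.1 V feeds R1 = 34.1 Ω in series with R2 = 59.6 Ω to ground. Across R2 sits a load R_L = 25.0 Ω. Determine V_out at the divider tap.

V_out ≈ 15.7 V

The load sits in parallel with R2, giving an effective lower resistance R2' = R2·R_L/(R2+R_L) = 17.61 Ω.
Voltage divider with the loaded lower leg: V_out = 46.1 × 17.61/(34.1 + 17.61) = 46.1 × 0.3406 = 15.70 V.
(Unloaded it would be 29.3 V; the load pulls it down.)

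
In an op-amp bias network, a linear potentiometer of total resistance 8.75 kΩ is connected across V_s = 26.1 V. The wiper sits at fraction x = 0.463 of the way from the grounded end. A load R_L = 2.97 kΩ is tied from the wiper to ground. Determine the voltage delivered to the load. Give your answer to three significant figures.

Lower segment x·R_p = 4.051 kΩ; upper segment (1−x)·R_p = 4.699 kΩ.
(x·R_p) ‖ R_L = 1.714 kΩ.
Then V_out = V_s · 1.714/(4.699 + 1.714) = 6.975 V.

V_out ≈ 6.98 V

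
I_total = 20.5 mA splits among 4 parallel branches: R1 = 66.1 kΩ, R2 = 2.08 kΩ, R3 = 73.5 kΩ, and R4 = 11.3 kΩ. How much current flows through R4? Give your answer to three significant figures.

Total conductance ΣG = 1/66.1 + 1/2.08 + 1/73.5 + 1/11.3 = 0.5980 (units of 1/kΩ).
Current divider: I(R4) = I_total · G_k/ΣG = 20.5 × (0.08850/0.5980) = 20.5 × 0.1480 = 3.034 mA.

I ≈ 3.03 mA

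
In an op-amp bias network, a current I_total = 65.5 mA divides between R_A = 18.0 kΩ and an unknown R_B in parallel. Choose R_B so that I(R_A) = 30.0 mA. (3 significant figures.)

R_B ≈ 15.2 kΩ

The fraction through R_A equals R_B/(R_A+R_B).
With f = 0.4580, R_B = R_A · f/(1−f) = 18.0 × 0.8451 = 15.21 kΩ.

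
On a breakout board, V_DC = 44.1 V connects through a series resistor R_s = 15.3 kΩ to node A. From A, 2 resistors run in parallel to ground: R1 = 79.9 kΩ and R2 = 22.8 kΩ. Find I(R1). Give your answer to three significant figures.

Combine the parallel branches: R_p = (1/79.9 + 1/22.8)⁻¹ = 17.74 kΩ.
V_A = 44.1 × 17.74/33.04 = 23.68 V.
Branch current I = V_A/R1 = 23.68/79.9 = 0.2963 mA.

I ≈ 0.296 mA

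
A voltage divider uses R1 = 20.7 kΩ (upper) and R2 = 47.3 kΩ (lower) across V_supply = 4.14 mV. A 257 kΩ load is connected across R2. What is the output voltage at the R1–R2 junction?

The load sits in parallel with R2, giving an effective lower resistance R2' = R2·R_L/(R2+R_L) = 39.95 kΩ.
Voltage divider with the loaded lower leg: V_out = 4.14 × 39.95/(20.7 + 39.95) = 4.14 × 0.6587 = 2.727 mV.

V_out ≈ 2.73 mV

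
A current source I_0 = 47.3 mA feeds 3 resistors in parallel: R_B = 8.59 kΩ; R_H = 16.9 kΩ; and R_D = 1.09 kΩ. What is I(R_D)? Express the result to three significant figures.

I ≈ 39.7 mA

Conductances: ΣG = 1/8.59 + 1/16.9 + 1/1.09 = 1.093 (1/kΩ).
Current divider: I(R_D) = I_0 · G_k/ΣG = 47.3 × (0.9174/1.093) = 47.3 × 0.8394 = 39.70 mA.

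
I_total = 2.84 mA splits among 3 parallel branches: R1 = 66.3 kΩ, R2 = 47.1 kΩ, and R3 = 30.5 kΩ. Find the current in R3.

Conductances: ΣG = 1/66.3 + 1/47.1 + 1/30.5 = 0.06910 (1/kΩ).
Current divider: I(R3) = I_total · G_k/ΣG = 2.84 × (0.03279/0.06910) = 2.84 × 0.4745 = 1.348 mA.

I ≈ 1.35 mA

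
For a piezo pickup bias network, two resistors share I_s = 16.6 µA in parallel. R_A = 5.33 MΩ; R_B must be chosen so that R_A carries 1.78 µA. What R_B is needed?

R_B ≈ 0.640 MΩ

Two-branch current divider: I_A = I_s · R_B/(R_A + R_B).
With f = 0.1072, R_B = R_A · f/(1−f) = 5.33 × 0.1201 = 0.6402 MΩ.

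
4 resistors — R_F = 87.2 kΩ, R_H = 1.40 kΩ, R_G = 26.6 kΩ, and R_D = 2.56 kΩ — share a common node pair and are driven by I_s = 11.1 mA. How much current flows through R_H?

Total conductance ΣG = 1/87.2 + 1/1.40 + 1/26.6 + 1/2.56 = 1.154 (units of 1/kΩ).
R_H takes the fraction G_k/ΣG = 0.7143/1.154 = 0.6190, so I = 11.1 × 0.6190 = 6.871 mA.

I ≈ 6.87 mA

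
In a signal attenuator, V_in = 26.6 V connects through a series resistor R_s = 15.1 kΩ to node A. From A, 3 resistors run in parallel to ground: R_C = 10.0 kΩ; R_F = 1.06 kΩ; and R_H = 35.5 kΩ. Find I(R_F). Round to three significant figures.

I ≈ 1.46 mA

Equivalent of the parallel group: R_p = 0.9332 kΩ.
V_A by voltage divider: V_A = 26.6 × 0.9332/(15.1 + 0.9332) = 1.548 V.
I(R_F) = V_A / R_F = 1.548/1.06 = 1.461 mA.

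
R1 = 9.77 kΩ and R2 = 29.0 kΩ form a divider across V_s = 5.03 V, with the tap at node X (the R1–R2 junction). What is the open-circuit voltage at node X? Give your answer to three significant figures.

V_th ≈ 3.76 V

With X open, the divider is unloaded: V_th = 5.03 × 29.0/38.77 = 3.762 V.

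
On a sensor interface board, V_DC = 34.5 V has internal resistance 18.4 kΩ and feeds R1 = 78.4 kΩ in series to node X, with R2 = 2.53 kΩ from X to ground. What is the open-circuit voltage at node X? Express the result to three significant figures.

R1' = 18.4 + 78.4 = 96.80 kΩ (source resistance + R1).
With X open, the divider is unloaded: V_th = 34.5 × 2.53/99.33 = 0.8787 V.

V_th ≈ 0.879 V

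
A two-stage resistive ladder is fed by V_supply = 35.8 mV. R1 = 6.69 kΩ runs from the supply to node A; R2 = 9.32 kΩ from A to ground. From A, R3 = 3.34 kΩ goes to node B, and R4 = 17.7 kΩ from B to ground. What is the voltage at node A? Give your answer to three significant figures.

The second stage (R3 + R4 = 21.04 kΩ) loads node A in parallel with R2.
Effective lower resistance at A: R2 ‖ 21.04 = 6.459 kΩ.
First divider: V_A = V_supply · 6.459/(6.69 + 6.459) = 17.59 mV.

V_A ≈ 17.6 mV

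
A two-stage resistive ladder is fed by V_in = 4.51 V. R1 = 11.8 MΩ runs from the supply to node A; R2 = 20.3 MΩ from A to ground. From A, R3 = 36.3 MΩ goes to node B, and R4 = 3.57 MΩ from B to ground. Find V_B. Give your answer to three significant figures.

Looking into the second stage from A: R3 + R4 = 39.87 MΩ appears in parallel with R2.
Effective lower resistance at A: R2 ‖ 39.87 = 13.45 MΩ.
So V_A = 4.51 × 0.5327 = 2.402 V.
V_B = V_A × 0.08954 = 0.2151 V.

V_B ≈ 0.215 V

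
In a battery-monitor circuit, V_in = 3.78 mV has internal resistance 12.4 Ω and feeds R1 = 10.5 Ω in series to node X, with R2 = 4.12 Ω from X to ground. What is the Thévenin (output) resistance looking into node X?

R1' = 12.4 + 10.5 = 22.90 Ω (source resistance + R1).
Zeroing V_in shorts the top of R1' to ground, so R_th = R1' ‖ R2 = 3.492 Ω.

R_th ≈ 3.49 Ω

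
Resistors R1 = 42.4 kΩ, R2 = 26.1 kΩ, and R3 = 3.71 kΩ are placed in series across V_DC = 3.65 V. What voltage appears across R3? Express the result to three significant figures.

V ≈ 0.188 V

Series total: ΣR = 42.4 + 26.1 + 3.71 = 72.21 kΩ.
By the voltage-divider rule, V = 3.65 × 3.710/72.21 = 0.1875 V.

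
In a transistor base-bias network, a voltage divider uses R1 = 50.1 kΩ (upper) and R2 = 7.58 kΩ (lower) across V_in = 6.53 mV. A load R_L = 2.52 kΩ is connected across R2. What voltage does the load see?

R2 ‖ R_L = (7.58 × 2.52)/(7.58 + 2.52) = 1.891 kΩ.
Then V_out = V_in · R2'/(R1 + R2') = 6.53 × 1.891/51.99 = 0.2375 mV.

V_out ≈ 0.238 mV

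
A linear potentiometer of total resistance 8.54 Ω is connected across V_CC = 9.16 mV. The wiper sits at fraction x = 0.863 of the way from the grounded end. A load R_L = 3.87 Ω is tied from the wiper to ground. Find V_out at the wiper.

Lower segment x·R_p = 7.370 Ω; upper segment (1−x)·R_p = 1.170 Ω.
R_L loads the lower segment: effective lower R = 2.538 Ω.
Loaded-divider output: V_out = 9.16 × 0.6844 = 6.269 mV.
(Unloaded: V_out = x·V_CC = 7.91 mV.)

V_out ≈ 6.27 mV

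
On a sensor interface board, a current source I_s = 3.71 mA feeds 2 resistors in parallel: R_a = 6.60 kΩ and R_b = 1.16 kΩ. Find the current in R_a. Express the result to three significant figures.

I ≈ 0.555 mA

Two-branch current divider: I_k = I_s · R_other/(R_1 + R_2).
So I = 3.71 × 1.16/7.760 = 0.5546 mA.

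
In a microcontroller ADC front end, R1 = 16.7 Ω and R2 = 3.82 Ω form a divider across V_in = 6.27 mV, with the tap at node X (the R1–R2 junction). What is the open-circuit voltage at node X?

V_th is the unloaded tap voltage: V_in · R2/(R1+R2) = 6.27 × 0.1862 = 1.167 mV.

V_th ≈ 1.17 mV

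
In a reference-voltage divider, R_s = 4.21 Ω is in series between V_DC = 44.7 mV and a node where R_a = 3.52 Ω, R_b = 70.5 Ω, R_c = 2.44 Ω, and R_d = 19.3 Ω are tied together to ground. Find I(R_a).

I ≈ 3.02 mA

Equivalent of the parallel group: R_p = 1.316 Ω.
V_A by voltage divider: V_A = 44.7 × 1.316/(4.21 + 1.316) = 10.64 mV.
Branch current I = V_A/R_a = 10.64/3.52 = 3.024 mA.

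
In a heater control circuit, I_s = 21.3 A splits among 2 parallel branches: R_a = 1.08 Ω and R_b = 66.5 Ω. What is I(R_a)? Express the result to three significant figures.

For two parallel branches, I_k = I_s · (other R)/(sum of R).
So I = 21.3 × 66.5/67.58 = 20.96 A.

I ≈ 21.0 A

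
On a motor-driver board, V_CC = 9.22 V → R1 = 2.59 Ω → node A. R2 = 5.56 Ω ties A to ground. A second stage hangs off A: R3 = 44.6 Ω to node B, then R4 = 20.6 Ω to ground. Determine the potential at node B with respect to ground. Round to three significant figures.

V_B ≈ 1.93 V

Node A sees R2 in parallel with the series input of stage 2, R3 + R4 = 65.20 Ω.
Effective lower resistance at A: R2 ‖ 65.20 = 5.123 Ω.
V_A = 9.22 × 5.123/(2.59 + 5.123) = 6.124 V.
Then the unloaded second divider: V_B = V_A × R4/(R3+R4) = 6.124 × 0.3160 = 1.935 V.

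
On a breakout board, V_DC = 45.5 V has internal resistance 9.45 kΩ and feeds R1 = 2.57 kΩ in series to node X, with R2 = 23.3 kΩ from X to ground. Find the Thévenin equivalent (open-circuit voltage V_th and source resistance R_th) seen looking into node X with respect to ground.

R1' = 9.45 + 2.57 = 12.02 kΩ (source resistance + R1).
With X open, the divider is unloaded: V_th = 45.5 × 23.3/35.32 = 30.02 V.
Zeroing V_DC shorts the top of R1' to ground, so R_th = R1' ‖ R2 = 7.929 kΩ.

V_th ≈ 30.0 V, R_th ≈ 7.93 kΩ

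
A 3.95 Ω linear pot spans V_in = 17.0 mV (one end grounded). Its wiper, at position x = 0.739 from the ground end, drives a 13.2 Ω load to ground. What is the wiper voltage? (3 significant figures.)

Lower segment x·R_p = 2.919 Ω; upper segment (1−x)·R_p = 1.031 Ω.
(x·R_p) ‖ R_L = 2.390 Ω.
Loaded-divider output: V_out = 17.0 × 0.6987 = 11.88 mV.

V_out ≈ 11.9 mV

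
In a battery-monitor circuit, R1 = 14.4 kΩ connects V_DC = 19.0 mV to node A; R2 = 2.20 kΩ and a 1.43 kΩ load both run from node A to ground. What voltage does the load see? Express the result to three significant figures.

R2 ‖ R_L = (2.20 × 1.43)/(2.20 + 1.43) = 0.8667 kΩ.
Now apply the divider: V_out = 19.0 × 0.05677 = 1.079 mV.

V_out ≈ 1.08 mV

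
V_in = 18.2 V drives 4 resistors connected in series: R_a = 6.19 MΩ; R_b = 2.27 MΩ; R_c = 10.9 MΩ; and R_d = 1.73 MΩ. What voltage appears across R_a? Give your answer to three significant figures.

Total series resistance ΣR = 6.19 + 2.27 + 10.9 + 1.73 = 21.09 MΩ.
By the voltage-divider rule, V = 18.2 × 6.190/21.09 = 5.342 V.

V ≈ 5.34 V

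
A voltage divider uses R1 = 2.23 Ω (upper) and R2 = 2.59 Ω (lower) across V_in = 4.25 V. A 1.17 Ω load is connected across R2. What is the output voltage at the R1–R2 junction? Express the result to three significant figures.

The load sits in parallel with R2, giving an effective lower resistance R2' = R2·R_L/(R2+R_L) = 0.8059 Ω.
Then V_out = V_in · R2'/(R1 + R2') = 4.25 × 0.8059/3.036 = 1.128 V.
(Unloaded it would be 2.28 V; the load pulls it down.)

V_out ≈ 1.13 V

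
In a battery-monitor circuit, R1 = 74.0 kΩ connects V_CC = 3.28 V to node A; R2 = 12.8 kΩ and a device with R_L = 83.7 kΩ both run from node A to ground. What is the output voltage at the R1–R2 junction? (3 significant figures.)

V_out ≈ 0.428 V

The load sits in parallel with R2, giving an effective lower resistance R2' = R2·R_L/(R2+R_L) = 11.10 kΩ.
Now apply the divider: V_out = 3.28 × 0.1305 = 0.4279 V.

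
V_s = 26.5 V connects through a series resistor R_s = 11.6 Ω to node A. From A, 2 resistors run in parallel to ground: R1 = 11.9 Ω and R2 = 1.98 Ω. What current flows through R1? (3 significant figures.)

I ≈ 0.284 A

Combine the parallel branches: R_p = (1/11.9 + 1/1.98)⁻¹ = 1.698 Ω.
V_A = 26.5 × 1.698/13.30 = 3.383 V.
Branch current I = V_A/R1 = 3.383/11.9 = 0.2843 A.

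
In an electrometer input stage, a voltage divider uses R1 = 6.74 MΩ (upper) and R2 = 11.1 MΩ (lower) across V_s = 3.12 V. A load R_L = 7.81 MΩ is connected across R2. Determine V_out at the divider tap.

V_out ≈ 1.26 V

First combine the lower leg with the load: R2 ‖ R_L = 4.584 MΩ.
Voltage divider with the loaded lower leg: V_out = 3.12 × 4.584/(6.74 + 4.584) = 3.12 × 0.4048 = 1.263 V.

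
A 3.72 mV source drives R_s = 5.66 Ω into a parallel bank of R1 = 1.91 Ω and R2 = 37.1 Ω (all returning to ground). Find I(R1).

I ≈ 0.473 mA

Parallel bank: R_p = 1/(1/1.91 + 1/37.1) = 1.816 Ω.
Node voltage V_A = V_DC · R_p/(R_s + R_p) = 3.72 × 0.2430 = 0.9038 mV.
I(R1) = V_A / R1 = 0.9038/1.91 = 0.4732 mA.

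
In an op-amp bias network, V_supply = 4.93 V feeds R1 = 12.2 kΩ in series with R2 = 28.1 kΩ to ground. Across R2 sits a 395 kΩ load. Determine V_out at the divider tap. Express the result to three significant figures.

R2 ‖ R_L = (28.1 × 395)/(28.1 + 395) = 26.23 kΩ.
Now apply the divider: V_out = 4.93 × 0.6826 = 3.365 V.

V_out ≈ 3.37 V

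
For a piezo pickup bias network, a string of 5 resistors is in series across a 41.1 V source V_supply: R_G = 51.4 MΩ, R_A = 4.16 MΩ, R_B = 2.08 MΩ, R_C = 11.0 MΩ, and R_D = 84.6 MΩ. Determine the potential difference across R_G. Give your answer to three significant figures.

Series total: ΣR = 51.4 + 4.16 + 2.08 + 11.0 + 84.6 = 153.2 MΩ.
V = V_supply · R/ΣR = 41.1 × 0.3354 = 13.79 V.

V ≈ 13.8 V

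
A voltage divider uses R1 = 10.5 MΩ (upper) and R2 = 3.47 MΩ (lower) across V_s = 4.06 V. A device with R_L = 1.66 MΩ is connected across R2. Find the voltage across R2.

The load sits in parallel with R2, giving an effective lower resistance R2' = R2·R_L/(R2+R_L) = 1.123 MΩ.
Voltage divider with the loaded lower leg: V_out = 4.06 × 1.123/(10.5 + 1.123) = 4.06 × 0.09661 = 0.3922 V.
(Unloaded it would be 1.01 V; the load pulls it down.)

V_out ≈ 0.392 V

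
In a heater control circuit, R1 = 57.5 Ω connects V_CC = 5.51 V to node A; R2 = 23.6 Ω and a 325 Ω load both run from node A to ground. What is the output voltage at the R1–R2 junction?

The load sits in parallel with R2, giving an effective lower resistance R2' = R2·R_L/(R2+R_L) = 22.00 Ω.
Voltage divider with the loaded lower leg: V_out = 5.51 × 22.00/(57.5 + 22.00) = 5.51 × 0.2768 = 1.525 V.
(Unloaded it would be 1.60 V; the load pulls it down.)

V_out ≈ 1.52 V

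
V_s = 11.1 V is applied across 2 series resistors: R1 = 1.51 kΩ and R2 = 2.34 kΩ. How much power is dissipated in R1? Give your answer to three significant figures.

ΣR = 3.850 kΩ → I = 11.1/3.850 = 2.883 mA.
P = I²R = 8.312 × 1.51 = 12.55 mW.

P ≈ 12.6 mW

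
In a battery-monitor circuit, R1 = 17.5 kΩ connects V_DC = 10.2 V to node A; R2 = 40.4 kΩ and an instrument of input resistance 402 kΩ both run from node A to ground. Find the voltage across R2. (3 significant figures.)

R2 ‖ R_L = (40.4 × 402)/(40.4 + 402) = 36.71 kΩ.
Then V_out = V_DC · R2'/(R1 + R2') = 10.2 × 36.71/54.21 = 6.907 V.

V_out ≈ 6.91 V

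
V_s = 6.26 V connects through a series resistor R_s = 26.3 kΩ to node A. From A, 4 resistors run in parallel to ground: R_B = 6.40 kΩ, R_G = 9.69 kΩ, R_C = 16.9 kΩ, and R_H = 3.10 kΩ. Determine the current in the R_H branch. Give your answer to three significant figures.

Equivalent of the parallel group: R_p = 1.560 kΩ.
V_A by voltage divider: V_A = 6.26 × 1.560/(26.3 + 1.560) = 0.3504 V.
I(R_H) = V_A / R_H = 0.3504/3.10 = 0.1130 mA.
(Check via current divider: I_total = 0.2247 mA; share G_k/ΣG = 0.5031 → same result.)

I ≈ 0.113 mA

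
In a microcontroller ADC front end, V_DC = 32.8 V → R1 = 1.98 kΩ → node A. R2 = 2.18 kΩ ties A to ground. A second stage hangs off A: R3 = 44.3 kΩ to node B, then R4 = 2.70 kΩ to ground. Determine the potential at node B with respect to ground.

V_B ≈ 0.966 V

The second stage (R3 + R4 = 47.00 kΩ) loads node A in parallel with R2.
Effective lower resistance at A: R2 ‖ 47.00 = 2.083 kΩ.
First divider: V_A = V_DC · 2.083/(1.98 + 2.083) = 16.82 V.
Then the unloaded second divider: V_B = V_A × R4/(R3+R4) = 16.82 × 0.05745 = 0.9661 V.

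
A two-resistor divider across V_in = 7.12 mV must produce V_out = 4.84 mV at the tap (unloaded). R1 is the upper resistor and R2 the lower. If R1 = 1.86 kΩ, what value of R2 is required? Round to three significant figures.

The divider ratio is R2/(R1+R2) = 4.84/7.12 = 0.6798.
So R2 = R1 · V_out/(V_in − V_out) = 1.86 × 4.84/(7.12 − 4.84) = 1.86 × 2.123 = 3.948 kΩ.

R2 ≈ 3.95 kΩ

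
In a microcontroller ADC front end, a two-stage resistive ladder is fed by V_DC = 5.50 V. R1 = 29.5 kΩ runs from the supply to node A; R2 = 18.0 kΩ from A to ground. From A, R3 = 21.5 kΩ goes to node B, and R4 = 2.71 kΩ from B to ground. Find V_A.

Node A sees R2 in parallel with the series input of stage 2, R3 + R4 = 24.21 kΩ.
Effective lower resistance at A: R2 ‖ 24.21 = 10.32 kΩ.
V_A = 5.50 × 10.32/(29.5 + 10.32) = 1.426 V.

V_A ≈ 1.43 V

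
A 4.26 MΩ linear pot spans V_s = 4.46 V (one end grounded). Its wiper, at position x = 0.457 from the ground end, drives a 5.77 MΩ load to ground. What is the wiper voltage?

The pot divides into 2.313 MΩ above the wiper and 1.947 MΩ below.
(x·R_p) ‖ R_L = 1.456 MΩ.
Then V_out = V_s · 1.456/(2.313 + 1.456) = 1.723 V.
(Unloaded: V_out = x·V_s = 2.04 V.)

V_out ≈ 1.72 V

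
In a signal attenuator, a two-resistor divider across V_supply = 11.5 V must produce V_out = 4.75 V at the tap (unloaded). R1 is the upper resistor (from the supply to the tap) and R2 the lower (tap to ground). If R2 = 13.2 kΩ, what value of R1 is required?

V_out/V_supply = R2/(R1+R2) = 0.4130.
So R1 = R2 · (V_supply/V_out − 1) = 13.2 × (11.5/4.75 − 1) = 13.2 × 1.421 = 18.76 kΩ.

R1 ≈ 18.8 kΩ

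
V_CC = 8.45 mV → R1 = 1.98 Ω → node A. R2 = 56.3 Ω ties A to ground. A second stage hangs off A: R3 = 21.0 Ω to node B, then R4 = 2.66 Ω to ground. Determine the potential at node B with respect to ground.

Looking into the second stage from A: R3 + R4 = 23.66 Ω appears in parallel with R2.
Effective lower resistance at A: R2 ‖ 23.66 = 16.66 Ω.
V_A = 8.45 × 16.66/(1.98 + 16.66) = 7.552 mV.
Stage 2 is unloaded, so V_B = V_A · R4/(R3+R4) = 7.552 × 2.66/23.66 = 0.8491 mV.

V_B ≈ 0.849 mV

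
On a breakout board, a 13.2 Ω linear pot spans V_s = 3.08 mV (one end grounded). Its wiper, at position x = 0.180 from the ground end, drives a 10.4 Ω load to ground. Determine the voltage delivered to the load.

V_out ≈ 0.467 mV

The pot divides into 10.82 Ω above the wiper and 2.376 Ω below.
(x·R_p) ‖ R_L = 1.934 Ω.
V_out = 3.08 × 1.934/(10.82 + 1.934) = 0.4669 mV.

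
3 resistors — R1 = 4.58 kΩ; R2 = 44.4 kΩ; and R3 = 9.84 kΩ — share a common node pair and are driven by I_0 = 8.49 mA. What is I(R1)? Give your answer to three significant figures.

Total conductance ΣG = 1/4.58 + 1/44.4 + 1/9.84 = 0.3425 (units of 1/kΩ).
Current divider: I(R1) = I_0 · G_k/ΣG = 8.49 × (0.2183/0.3425) = 8.49 × 0.6375 = 5.412 mA.

I ≈ 5.41 mA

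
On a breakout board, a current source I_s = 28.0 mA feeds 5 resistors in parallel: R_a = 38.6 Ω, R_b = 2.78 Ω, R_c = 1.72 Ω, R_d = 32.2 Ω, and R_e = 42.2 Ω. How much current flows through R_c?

I ≈ 15.9 mA

Total conductance ΣG = 1/38.6 + 1/2.78 + 1/1.72 + 1/32.2 + 1/42.2 = 1.022 (units of 1/Ω).
Current divider: I(R_c) = I_s · G_k/ΣG = 28.0 × (0.5814/1.022) = 28.0 × 0.5690 = 15.93 mA.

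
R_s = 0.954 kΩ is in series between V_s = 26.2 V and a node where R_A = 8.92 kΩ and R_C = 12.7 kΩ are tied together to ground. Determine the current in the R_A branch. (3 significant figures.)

Parallel bank: R_p = 1/(1/8.92 + 1/12.7) = 5.240 kΩ.
Node voltage V_A = V_s · R_p/(R_s + R_p) = 26.2 × 0.8460 = 22.16 V.
Branch current I = V_A/R_A = 22.16/8.92 = 2.485 mA.

I ≈ 2.48 mA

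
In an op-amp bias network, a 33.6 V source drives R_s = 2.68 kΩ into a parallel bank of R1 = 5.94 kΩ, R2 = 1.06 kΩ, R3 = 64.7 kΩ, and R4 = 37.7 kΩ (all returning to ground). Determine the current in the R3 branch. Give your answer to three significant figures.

I ≈ 0.127 mA

Equivalent of the parallel group: R_p = 0.8668 kΩ.
Node voltage V_A = V_in · R_p/(R_s + R_p) = 33.6 × 0.2444 = 8.211 V.
Branch current I = V_A/R3 = 8.211/64.7 = 0.1269 mA.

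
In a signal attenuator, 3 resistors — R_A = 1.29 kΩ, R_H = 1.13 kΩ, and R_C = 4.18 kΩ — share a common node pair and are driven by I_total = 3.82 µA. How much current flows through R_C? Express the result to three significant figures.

Total conductance ΣG = 1/1.29 + 1/1.13 + 1/4.18 = 1.899 (units of 1/kΩ).
Current divider: I(R_C) = I_total · G_k/ΣG = 3.82 × (0.2392/1.899) = 3.82 × 0.1260 = 0.4811 µA.

I ≈ 0.481 µA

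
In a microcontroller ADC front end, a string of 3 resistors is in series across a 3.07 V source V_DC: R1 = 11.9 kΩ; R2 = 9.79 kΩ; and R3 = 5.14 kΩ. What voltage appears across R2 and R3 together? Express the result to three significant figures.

Series total: ΣR = 11.9 + 9.79 + 5.14 = 26.83 kΩ.
R_{R2..R3} = 9.79 + 5.14 = 14.93 kΩ.
Voltage divider: V = V_DC · (14.93 / 26.83) = 3.07 × 0.5565 = 1.708 V.

V ≈ 1.71 V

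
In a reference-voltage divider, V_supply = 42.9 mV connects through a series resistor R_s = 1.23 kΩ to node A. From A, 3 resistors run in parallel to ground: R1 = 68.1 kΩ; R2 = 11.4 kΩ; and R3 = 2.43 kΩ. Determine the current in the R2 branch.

Combine the parallel branches: R_p = (1/68.1 + 1/11.4 + 1/2.43)⁻¹ = 1.946 kΩ.
V_A = 42.9 × 1.946/3.176 = 26.28 mV.
I(R2) = V_A / R2 = 26.28/11.4 = 2.306 µA.

I ≈ 2.31 µA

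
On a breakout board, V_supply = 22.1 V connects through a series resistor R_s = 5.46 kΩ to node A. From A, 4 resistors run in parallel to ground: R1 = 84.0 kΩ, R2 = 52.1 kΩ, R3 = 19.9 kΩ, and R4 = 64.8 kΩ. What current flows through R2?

I ≈ 0.278 mA

Combine the parallel branches: R_p = (1/84.0 + 1/52.1 + 1/19.9 + 1/64.8)⁻¹ = 10.33 kΩ.
V_A by voltage divider: V_A = 22.1 × 10.33/(5.46 + 10.33) = 14.46 V.
I(R2) = V_A / R2 = 14.46/52.1 = 0.2775 mA.
(Check via current divider: I_total = 1.399 mA; share G_k/ΣG = 0.1983 → same result.)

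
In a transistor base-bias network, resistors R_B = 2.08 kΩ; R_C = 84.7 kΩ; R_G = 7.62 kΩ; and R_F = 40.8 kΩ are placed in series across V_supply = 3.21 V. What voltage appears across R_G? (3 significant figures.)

Total series resistance ΣR = 2.08 + 84.7 + 7.62 + 40.8 = 135.2 kΩ.
V = V_supply · R/ΣR = 3.21 × 0.05636 = 0.1809 V.

V ≈ 0.181 V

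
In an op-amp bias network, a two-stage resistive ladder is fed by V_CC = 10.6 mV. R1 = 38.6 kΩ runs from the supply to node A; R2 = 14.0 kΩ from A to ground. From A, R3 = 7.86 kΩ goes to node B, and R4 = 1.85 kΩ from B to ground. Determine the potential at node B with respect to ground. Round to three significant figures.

V_B ≈ 0.261 mV

Looking into the second stage from A: R3 + R4 = 9.710 kΩ appears in parallel with R2.
Effective lower resistance at A: R2 ‖ 9.710 = 5.733 kΩ.
So V_A = 10.6 × 0.1293 = 1.371 mV.
V_B = V_A × 0.1905 = 0.2612 mV.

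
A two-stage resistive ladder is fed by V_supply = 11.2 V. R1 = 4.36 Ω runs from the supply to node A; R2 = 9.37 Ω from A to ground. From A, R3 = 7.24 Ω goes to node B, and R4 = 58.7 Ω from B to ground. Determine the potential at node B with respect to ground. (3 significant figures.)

V_B ≈ 6.51 V

Looking into the second stage from A: R3 + R4 = 65.94 Ω appears in parallel with R2.
R2 ‖ (R3+R4) = 8.204 Ω.
First divider: V_A = V_supply · 8.204/(4.36 + 8.204) = 7.313 V.
V_B = V_A × 0.8902 = 6.510 V.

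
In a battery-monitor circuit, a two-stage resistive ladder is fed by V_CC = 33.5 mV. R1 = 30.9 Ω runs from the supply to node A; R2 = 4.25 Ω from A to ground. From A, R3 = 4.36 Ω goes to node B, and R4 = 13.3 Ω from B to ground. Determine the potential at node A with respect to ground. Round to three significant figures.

V_A ≈ 3.34 mV

Node A sees R2 in parallel with the series input of stage 2, R3 + R4 = 17.66 Ω.
R2 ‖ (R3+R4) = 3.426 Ω.
First divider: V_A = V_CC · 3.426/(30.9 + 3.426) = 3.343 mV.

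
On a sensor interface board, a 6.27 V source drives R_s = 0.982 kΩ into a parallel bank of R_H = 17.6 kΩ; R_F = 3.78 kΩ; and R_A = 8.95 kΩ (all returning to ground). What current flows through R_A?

I ≈ 0.492 mA

Equivalent of the parallel group: R_p = 2.309 kΩ.
V_A by voltage divider: V_A = 6.27 × 2.309/(0.982 + 2.309) = 4.399 V.
I(R_A) = V_A / R_A = 4.399/8.95 = 0.4915 mA.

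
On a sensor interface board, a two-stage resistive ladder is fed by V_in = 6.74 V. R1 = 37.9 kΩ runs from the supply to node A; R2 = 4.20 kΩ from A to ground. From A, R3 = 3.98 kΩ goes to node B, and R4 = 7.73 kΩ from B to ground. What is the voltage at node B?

Looking into the second stage from A: R3 + R4 = 11.71 kΩ appears in parallel with R2.
Effective lower resistance at A: R2 ‖ 11.71 = 3.091 kΩ.
First divider: V_A = V_in · 3.091/(37.9 + 3.091) = 0.5083 V.
Then the unloaded second divider: V_B = V_A × R4/(R3+R4) = 0.5083 × 0.6601 = 0.3355 V.

V_B ≈ 0.336 V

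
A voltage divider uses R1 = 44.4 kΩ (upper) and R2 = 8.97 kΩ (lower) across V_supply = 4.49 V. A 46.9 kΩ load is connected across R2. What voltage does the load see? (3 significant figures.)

R2 ‖ R_L = (8.97 × 46.9)/(8.97 + 46.9) = 7.530 kΩ.
Now apply the divider: V_out = 4.49 × 0.1450 = 0.6511 V.

V_out ≈ 0.651 V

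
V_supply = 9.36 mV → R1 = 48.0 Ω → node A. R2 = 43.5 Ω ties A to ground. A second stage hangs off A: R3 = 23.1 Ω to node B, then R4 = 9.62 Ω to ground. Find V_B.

V_B ≈ 0.771 mV

The second stage (R3 + R4 = 32.72 Ω) loads node A in parallel with R2.
Effective lower resistance at A: R2 ‖ 32.72 = 18.67 Ω.
V_A = 9.36 × 18.67/(48.0 + 18.67) = 2.622 mV.
V_B = V_A × 0.2940 = 0.7708 mV.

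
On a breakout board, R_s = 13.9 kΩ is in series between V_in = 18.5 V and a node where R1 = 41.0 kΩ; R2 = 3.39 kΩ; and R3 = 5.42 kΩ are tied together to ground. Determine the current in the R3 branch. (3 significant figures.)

I ≈ 0.426 mA

Combine the parallel branches: R_p = (1/41.0 + 1/3.39 + 1/5.42)⁻¹ = 1.985 kΩ.
V_A = 18.5 × 1.985/15.88 = 2.311 V.
Branch current I = V_A/R3 = 2.311/5.42 = 0.4265 mA.
(Equivalently: I_total = 1.165 mA, then current-divider fraction G_k/ΣG = 0.3662.)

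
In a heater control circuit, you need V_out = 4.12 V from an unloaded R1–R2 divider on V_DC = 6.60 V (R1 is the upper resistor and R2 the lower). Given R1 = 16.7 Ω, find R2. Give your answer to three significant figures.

Required fraction k = V_out/V_DC = 0.6242.
Rearranging, R2 = R1·k/(1−k) = 16.7 × 1.661 = 27.74 Ω.

R2 ≈ 27.7 Ω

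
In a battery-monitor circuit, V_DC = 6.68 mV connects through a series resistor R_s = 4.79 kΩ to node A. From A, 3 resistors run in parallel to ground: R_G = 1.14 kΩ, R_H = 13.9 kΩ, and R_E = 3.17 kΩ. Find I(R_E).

I ≈ 0.299 µA

Combine the parallel branches: R_p = (1/1.14 + 1/13.9 + 1/3.17)⁻¹ = 0.7908 kΩ.
V_A = 6.68 × 0.7908/5.581 = 0.9465 mV.
Branch current I = V_A/R_E = 0.9465/3.17 = 0.2986 µA.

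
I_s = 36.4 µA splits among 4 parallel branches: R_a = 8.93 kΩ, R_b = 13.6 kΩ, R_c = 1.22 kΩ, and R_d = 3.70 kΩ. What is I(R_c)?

Total conductance ΣG = 1/8.93 + 1/13.6 + 1/1.22 + 1/3.70 = 1.275 (units of 1/kΩ).
R_c takes the fraction G_k/ΣG = 0.8197/1.275 = 0.6427, so I = 36.4 × 0.6427 = 23.39 µA.

I ≈ 23.4 µA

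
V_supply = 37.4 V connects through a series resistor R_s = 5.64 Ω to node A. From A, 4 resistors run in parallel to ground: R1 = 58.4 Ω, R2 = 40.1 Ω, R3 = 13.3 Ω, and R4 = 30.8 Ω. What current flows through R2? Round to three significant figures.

I ≈ 0.506 A

Combine the parallel branches: R_p = (1/58.4 + 1/40.1 + 1/13.3 + 1/30.8)⁻¹ = 6.679 Ω.
Node voltage V_A = V_supply · R_p/(R_s + R_p) = 37.4 × 0.5422 = 20.28 V.
Branch current I = V_A/R2 = 20.28/40.1 = 0.5057 A.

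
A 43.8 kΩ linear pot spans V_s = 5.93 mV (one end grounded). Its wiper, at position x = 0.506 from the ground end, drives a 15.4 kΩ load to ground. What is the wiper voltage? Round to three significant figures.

Lower segment x·R_p = 22.16 kΩ; upper segment (1−x)·R_p = 21.64 kΩ.
R_L loads the lower segment: effective lower R = 9.086 kΩ.
V_out = 5.93 × 9.086/(21.64 + 9.086) = 1.754 mV.

V_out ≈ 1.75 mV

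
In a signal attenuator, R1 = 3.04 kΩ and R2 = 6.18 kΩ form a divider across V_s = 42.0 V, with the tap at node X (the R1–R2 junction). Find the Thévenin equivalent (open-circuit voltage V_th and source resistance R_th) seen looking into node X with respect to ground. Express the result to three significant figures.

V_th ≈ 28.2 V, R_th ≈ 2.04 kΩ

V_th is the unloaded tap voltage: V_s · R2/(R1+R2) = 42.0 × 0.6703 = 28.15 V.
With V_s suppressed (replaced by a short), R_th = R1 ‖ R2 = (3.040 × 6.18)/(3.040 + 6.18) = 2.038 kΩ.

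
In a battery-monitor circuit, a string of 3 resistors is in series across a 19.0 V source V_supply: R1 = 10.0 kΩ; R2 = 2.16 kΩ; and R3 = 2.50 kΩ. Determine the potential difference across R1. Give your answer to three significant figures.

V ≈ 13.0 V

Total series resistance ΣR = 10.0 + 2.16 + 2.50 = 14.66 kΩ.
By the voltage-divider rule, V = 19.0 × 10.00/14.66 = 12.96 V.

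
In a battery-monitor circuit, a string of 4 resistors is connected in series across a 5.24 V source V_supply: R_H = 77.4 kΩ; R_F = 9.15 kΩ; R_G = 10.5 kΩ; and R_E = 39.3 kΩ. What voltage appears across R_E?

Total series resistance ΣR = 77.4 + 9.15 + 10.5 + 39.3 = 136.3 kΩ.
V = V_supply · R/ΣR = 5.24 × 0.2882 = 1.510 V.

V ≈ 1.51 V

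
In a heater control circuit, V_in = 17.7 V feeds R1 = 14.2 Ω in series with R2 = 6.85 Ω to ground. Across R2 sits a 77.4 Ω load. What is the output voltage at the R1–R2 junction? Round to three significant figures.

R2 ‖ R_L = (6.85 × 77.4)/(6.85 + 77.4) = 6.293 Ω.
Now apply the divider: V_out = 17.7 × 0.3071 = 5.435 V.

V_out ≈ 5.44 V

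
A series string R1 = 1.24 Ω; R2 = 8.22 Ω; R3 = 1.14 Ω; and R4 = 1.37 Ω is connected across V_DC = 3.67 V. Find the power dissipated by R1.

P ≈ 0.117 W

Series current I = V_DC/ΣR = 3.67/11.97 = 0.3066 A.
P = I²R = 0.09400 × 1.24 = 0.1166 W.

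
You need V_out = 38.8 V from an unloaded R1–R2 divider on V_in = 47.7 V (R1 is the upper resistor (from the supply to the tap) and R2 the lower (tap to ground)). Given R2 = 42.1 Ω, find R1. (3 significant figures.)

Required fraction k = V_out/V_in = 0.8134.
So R1 = R2 · (V_in/V_out − 1) = 42.1 × (47.7/38.8 − 1) = 42.1 × 0.2294 = 9.657 Ω.

R1 ≈ 9.66 Ω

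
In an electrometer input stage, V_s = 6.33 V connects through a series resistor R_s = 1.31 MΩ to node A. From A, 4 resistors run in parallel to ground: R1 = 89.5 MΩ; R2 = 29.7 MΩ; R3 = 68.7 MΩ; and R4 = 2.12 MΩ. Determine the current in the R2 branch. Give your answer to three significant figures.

Combine the parallel branches: R_p = (1/89.5 + 1/29.7 + 1/68.7 + 1/2.12)⁻¹ = 1.883 MΩ.
V_A = 6.33 × 1.883/3.193 = 3.733 V.
Branch current I = V_A/R2 = 3.733/29.7 = 0.1257 µA.

I ≈ 0.126 µA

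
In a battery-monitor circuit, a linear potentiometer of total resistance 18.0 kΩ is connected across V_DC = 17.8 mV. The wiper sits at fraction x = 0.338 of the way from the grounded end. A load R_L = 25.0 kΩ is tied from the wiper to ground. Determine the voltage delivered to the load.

V_out ≈ 5.18 mV

Split the track: R_lower = x·R_p = 6.084 kΩ, R_upper = (1−x)·R_p = 11.92 kΩ.
Lower segment in parallel with the load: 6.084 ‖ 25.0 = 4.893 kΩ.
V_out = 17.8 × 4.893/(11.92 + 4.893) = 5.182 mV.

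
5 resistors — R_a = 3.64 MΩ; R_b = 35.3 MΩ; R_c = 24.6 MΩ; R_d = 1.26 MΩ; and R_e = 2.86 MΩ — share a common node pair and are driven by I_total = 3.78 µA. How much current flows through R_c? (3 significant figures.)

I ≈ 0.103 µA

Conductances: ΣG = 1/3.64 + 1/35.3 + 1/24.6 + 1/1.26 + 1/2.86 = 1.487 (1/MΩ).
Current divider: I(R_c) = I_total · G_k/ΣG = 3.78 × (0.04065/1.487) = 3.78 × 0.02734 = 0.1033 µA.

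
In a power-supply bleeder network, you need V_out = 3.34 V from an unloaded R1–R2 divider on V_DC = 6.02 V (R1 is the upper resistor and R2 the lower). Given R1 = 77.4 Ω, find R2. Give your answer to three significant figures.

R2 ≈ 96.5 Ω

Required fraction k = V_out/V_DC = 0.5548.
R2 = R1 · 0.5548/(1 − 0.5548) = 96.46 Ω.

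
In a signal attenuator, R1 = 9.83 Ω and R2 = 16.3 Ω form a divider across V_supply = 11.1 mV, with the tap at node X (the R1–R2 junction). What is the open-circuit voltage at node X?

Open-circuit (no load on X): V_th = V_supply · R2/(R1 + R2) = 11.1 × 16.3/(9.830 + 16.3) = 6.924 mV.

V_th ≈ 6.92 mV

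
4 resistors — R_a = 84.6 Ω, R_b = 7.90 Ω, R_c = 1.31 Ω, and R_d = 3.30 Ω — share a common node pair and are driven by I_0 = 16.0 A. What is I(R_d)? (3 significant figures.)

ΣG = 1/84.6 + 1/7.90 + 1/1.31 + 1/3.30 = 1.205.
R_d takes the fraction G_k/ΣG = 0.3030/1.205 = 0.2515, so I = 16.0 × 0.2515 = 4.024 A.

I ≈ 4.02 A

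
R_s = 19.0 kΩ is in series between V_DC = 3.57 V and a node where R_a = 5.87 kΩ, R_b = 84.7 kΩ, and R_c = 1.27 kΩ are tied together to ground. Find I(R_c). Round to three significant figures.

I ≈ 0.145 mA

Parallel bank: R_p = 1/(1/5.87 + 1/84.7 + 1/1.27) = 1.031 kΩ.
Node voltage V_A = V_DC · R_p/(R_s + R_p) = 3.57 × 0.05149 = 0.1838 V.
Branch current I = V_A/R_c = 0.1838/1.27 = 0.1447 mA.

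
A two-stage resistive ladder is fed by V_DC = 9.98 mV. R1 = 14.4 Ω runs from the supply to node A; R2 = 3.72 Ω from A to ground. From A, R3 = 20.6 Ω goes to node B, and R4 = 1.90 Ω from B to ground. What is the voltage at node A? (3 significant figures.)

The second stage (R3 + R4 = 22.50 Ω) loads node A in parallel with R2.
Effective lower resistance at A: R2 ‖ 22.50 = 3.192 Ω.
First divider: V_A = V_DC · 3.192/(14.4 + 3.192) = 1.811 mV.

V_A ≈ 1.81 mV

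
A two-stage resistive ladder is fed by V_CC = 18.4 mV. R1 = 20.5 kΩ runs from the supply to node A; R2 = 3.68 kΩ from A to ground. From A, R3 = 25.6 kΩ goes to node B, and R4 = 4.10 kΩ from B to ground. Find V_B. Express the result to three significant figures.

V_B ≈ 0.350 mV

The second stage (R3 + R4 = 29.70 kΩ) loads node A in parallel with R2.
R2 ‖ (R3+R4) = 3.274 kΩ.
V_A = 18.4 × 3.274/(20.5 + 3.274) = 2.534 mV.
Then the unloaded second divider: V_B = V_A × R4/(R3+R4) = 2.534 × 0.1380 = 0.3498 mV.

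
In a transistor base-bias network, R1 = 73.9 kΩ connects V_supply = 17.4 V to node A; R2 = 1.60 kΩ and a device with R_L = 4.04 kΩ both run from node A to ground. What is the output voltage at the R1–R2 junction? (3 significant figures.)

V_out ≈ 0.266 V

The load sits in parallel with R2, giving an effective lower resistance R2' = R2·R_L/(R2+R_L) = 1.146 kΩ.
Now apply the divider: V_out = 17.4 × 0.01527 = 0.2657 V.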